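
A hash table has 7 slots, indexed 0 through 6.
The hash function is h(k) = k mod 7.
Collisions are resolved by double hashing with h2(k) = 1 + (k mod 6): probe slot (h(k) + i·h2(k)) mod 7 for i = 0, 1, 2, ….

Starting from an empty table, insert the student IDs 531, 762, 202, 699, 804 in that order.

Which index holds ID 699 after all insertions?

3

531 hashes to 6; slot 6 is free -> place at 6.
762 hashes to 6, h2=1; 6 taken -> place at 0.
202 hashes to 6, h2=5; 6 taken -> place at 4.
699 hashes to 6, h2=4; 6 taken -> place at 3.
804 hashes to 6, h2=1; 6,0 taken -> place at 1.
Table: [762, 804, ., 699, 202, ., 531]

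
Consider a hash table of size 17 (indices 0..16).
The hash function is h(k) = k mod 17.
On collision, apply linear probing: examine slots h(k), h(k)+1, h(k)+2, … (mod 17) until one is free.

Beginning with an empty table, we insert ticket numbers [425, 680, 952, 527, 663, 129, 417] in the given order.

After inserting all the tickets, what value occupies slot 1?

680

Insert 425: h=0, slot 0 empty => index 0.
Insert 680: h=0, slot 0 occupied => index 1.
Insert 952: h=0, slots 0,1 occupied => index 2.
Insert 527: h=0, slots 0,1,2 occupied => index 3.
Insert 663: h=0, slots 0,1,2,3 occupied => index 4.
Insert 129: h=10, slot 10 empty => index 10.
Insert 417: h=9, slot 9 empty => index 9.
Table: [425, 680, 952, 527, 663, _, _, _, _, 417, 129, _, _, _, _, _, _]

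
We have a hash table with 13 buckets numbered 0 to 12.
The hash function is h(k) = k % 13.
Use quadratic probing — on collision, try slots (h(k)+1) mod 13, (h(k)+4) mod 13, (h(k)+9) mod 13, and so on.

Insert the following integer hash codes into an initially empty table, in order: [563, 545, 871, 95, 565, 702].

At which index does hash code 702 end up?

1

563 hashes to 4; slot 4 is free => place at 4.
545 hashes to 12; slot 12 is free => place at 12.
871 hashes to 0; slot 0 is free => place at 0.
95 hashes to 4; 4 taken => place at 5.
565 hashes to 6; slot 6 is free => place at 6.
702 hashes to 0; 0 taken => place at 1.
Table: [871, 702, ∅, ∅, 563, 95, 565, ∅, ∅, ∅, ∅, ∅, 545]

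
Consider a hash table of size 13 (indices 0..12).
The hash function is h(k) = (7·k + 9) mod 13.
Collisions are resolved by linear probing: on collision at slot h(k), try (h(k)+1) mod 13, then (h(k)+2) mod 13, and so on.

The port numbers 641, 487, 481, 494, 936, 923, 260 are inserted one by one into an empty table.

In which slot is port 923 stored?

1

641 hashes to 11; slot 11 is free => place at 11.
487 hashes to 12; slot 12 is free => place at 12.
481 hashes to 9; slot 9 is free => place at 9.
494 hashes to 9; 9 taken => place at 10.
936 hashes to 9; 9,10,11,12 taken => place at 0.
923 hashes to 9; 9,10,11,12,0 taken => place at 1.
260 hashes to 9; 9,10,11,12,0,1 taken => place at 2.
Table: [936, 923, 260, ., ., ., ., ., ., 481, 494, 641, 487]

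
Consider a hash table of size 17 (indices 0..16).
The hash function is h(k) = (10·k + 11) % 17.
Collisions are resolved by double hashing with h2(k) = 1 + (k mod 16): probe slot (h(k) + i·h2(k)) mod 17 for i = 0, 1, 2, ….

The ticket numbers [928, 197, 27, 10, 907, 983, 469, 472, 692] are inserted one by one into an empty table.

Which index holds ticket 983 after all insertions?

Insert 928: h=9, slot 9 empty => index 9.
Insert 197: h=9, h2=6, slot 9 occupied => index 15.
Insert 27: h=9, h2=12, slot 9 occupied => index 4.
Insert 10: h=9, h2=11, slot 9 occupied => index 3.
Insert 907: h=3, h2=12, slots 3,15 occupied => index 10.
Insert 983: h=15, h2=8, slot 15 occupied => index 6.
Insert 469: h=9, h2=6, slots 9,15,4,10 occupied => index 16.
Insert 472: h=5, slot 5 empty => index 5.
Insert 692: h=12, slot 12 empty => index 12.
Table: [—, —, —, 10, 27, 472, 983, —, —, 928, 907, —, 692, —, —, 197, 469]

6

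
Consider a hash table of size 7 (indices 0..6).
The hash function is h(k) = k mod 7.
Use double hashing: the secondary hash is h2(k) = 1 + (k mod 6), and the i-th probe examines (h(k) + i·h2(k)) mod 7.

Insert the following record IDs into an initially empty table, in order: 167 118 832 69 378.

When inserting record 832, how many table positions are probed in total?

3

167 hashes to 6; slot 6 is free -> place at 6.
118 hashes to 6, h2=5; 6 taken -> place at 4.
832 hashes to 6, h2=5; 6,4 taken -> place at 2.
69 hashes to 6, h2=4; 6 taken -> place at 3.
378 hashes to 0; slot 0 is free -> place at 0.
Table: [378, ., 832, 69, 118, ., 167]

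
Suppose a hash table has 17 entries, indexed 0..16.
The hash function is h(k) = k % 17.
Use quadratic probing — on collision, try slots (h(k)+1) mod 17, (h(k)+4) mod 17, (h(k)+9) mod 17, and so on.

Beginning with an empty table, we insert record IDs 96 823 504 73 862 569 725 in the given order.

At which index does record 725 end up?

15

96 hashes to 11; slot 11 is free → place at 11.
823 hashes to 7; slot 7 is free → place at 7.
504 hashes to 11; 11 taken → place at 12.
73 hashes to 5; slot 5 is free → place at 5.
862 hashes to 12; 12 taken → place at 13.
569 hashes to 8; slot 8 is free → place at 8.
725 hashes to 11; 11,12 taken → place at 15.
Table: [-, -, -, -, -, 73, -, 823, 569, -, -, 96, 504, 862, -, 725, -]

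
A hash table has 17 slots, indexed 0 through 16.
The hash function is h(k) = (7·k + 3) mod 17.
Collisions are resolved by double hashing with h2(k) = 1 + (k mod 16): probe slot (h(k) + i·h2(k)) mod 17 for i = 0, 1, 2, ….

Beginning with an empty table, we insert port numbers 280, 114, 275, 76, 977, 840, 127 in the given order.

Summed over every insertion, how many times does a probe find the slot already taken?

4

Insert 280: h=8, slot 8 empty → index 8.
Insert 114: h=2, slot 2 empty → index 2.
Insert 275: h=7, slot 7 empty → index 7.
Insert 76: h=8, h2=13, slot 8 occupied → index 4.
Insert 977: h=8, h2=2, slot 8 occupied → index 10.
Insert 840: h=1, slot 1 empty → index 1.
Insert 127: h=8, h2=16, slots 8,7 occupied → index 6.
Table: [∅, 840, 114, ∅, 76, ∅, 127, 275, 280, ∅, 977, ∅, ∅, ∅, ∅, ∅, ∅]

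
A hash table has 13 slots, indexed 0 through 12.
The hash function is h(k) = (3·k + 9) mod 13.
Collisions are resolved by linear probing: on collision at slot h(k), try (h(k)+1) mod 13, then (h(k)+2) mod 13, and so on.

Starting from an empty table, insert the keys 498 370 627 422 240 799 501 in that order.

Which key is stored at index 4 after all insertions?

799

Insert 498: h=8, slot 8 empty → index 8.
Insert 370: h=1, slot 1 empty → index 1.
Insert 627: h=5, slot 5 empty → index 5.
Insert 422: h=1, slot 1 occupied → index 2.
Insert 240: h=1, slots 1,2 occupied → index 3.
Insert 799: h=1, slots 1,2,3 occupied → index 4.
Insert 501: h=4, slots 4,5 occupied → index 6.
Table: [∅, 370, 422, 240, 799, 627, 501, ∅, 498, ∅, ∅, ∅, ∅]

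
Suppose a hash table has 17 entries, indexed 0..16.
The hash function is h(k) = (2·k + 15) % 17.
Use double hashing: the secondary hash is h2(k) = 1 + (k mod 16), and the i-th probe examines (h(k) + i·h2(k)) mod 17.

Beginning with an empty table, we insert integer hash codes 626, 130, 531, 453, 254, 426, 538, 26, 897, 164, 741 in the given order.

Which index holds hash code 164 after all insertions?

626 hashes to 9; slot 9 is free -> place at 9.
130 hashes to 3; slot 3 is free -> place at 3.
531 hashes to 6; slot 6 is free -> place at 6.
453 hashes to 3, h2=6; 3,9 taken -> place at 15.
254 hashes to 13; slot 13 is free -> place at 13.
426 hashes to 0; slot 0 is free -> place at 0.
538 hashes to 3, h2=11; 3 taken -> place at 14.
26 hashes to 16; slot 16 is free -> place at 16.
897 hashes to 7; slot 7 is free -> place at 7.
164 hashes to 3, h2=5; 3 taken -> place at 8.
741 hashes to 1; slot 1 is free -> place at 1.
Table: [426, 741, ∅, 130, ∅, ∅, 531, 897, 164, 626, ∅, ∅, ∅, 254, 538, 453, 26]

8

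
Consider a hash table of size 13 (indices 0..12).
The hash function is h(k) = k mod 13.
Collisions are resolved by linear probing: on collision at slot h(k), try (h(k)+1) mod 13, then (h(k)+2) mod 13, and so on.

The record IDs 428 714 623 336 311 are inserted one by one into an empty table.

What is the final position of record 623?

428: h=12 => slot 12
714: h=12, probe 12,0 => slot 0
623: h=12, probe 12,0,1 => slot 1
336: h=11 => slot 11
311: h=12, probe 12,0,1,2 => slot 2
Table: [714, 623, 311, _, _, _, _, _, _, _, _, 336, 428]

1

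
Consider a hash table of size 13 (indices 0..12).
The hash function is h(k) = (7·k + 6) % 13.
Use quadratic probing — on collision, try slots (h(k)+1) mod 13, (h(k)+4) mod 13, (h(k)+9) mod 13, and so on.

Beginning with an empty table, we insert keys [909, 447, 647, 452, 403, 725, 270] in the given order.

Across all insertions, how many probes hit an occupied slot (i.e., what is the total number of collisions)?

12

Insert 909: h=12, slot 12 empty -> index 12.
Insert 447: h=2, slot 2 empty -> index 2.
Insert 647: h=11, slot 11 empty -> index 11.
Insert 452: h=11, slots 11,12,2 occupied -> index 7.
Insert 403: h=6, slot 6 empty -> index 6.
Insert 725: h=11, slots 11,12,2,7 occupied -> index 1.
Insert 270: h=11, slots 11,12,2,7,1 occupied -> index 10.
Table: [., 725, 447, ., ., ., 403, 452, ., ., 270, 647, 909]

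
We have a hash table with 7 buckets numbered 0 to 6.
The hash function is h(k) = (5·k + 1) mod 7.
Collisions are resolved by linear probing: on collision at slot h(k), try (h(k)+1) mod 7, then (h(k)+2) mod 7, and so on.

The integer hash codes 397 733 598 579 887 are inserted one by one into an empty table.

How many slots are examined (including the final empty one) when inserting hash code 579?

397 hashes to 5; slot 5 is free -> place at 5.
733 hashes to 5; 5 taken -> place at 6.
598 hashes to 2; slot 2 is free -> place at 2.
579 hashes to 5; 5,6 taken -> place at 0.
887 hashes to 5; 5,6,0 taken -> place at 1.
Table: [579, 887, 598, -, -, 397, 733]

3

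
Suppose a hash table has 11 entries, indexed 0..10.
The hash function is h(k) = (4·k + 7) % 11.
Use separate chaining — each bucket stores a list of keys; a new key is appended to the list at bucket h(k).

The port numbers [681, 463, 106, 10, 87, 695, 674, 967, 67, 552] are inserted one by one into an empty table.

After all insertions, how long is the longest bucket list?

4

Insert 681: h=3, bucket 3 empty → new chain.
Insert 463: h=0, bucket 0 empty → new chain.
Insert 106: h=2, bucket 2 empty → new chain.
Insert 10: h=3, bucket 3 nonempty → append to chain.
Insert 87: h=3, bucket 3 nonempty → append to chain.
Insert 695: h=4, bucket 4 empty → new chain.
Insert 674: h=8, bucket 8 empty → new chain.
Insert 967: h=3, bucket 3 nonempty → append to chain.
Insert 67: h=0, bucket 0 nonempty → append to chain.
Insert 552: h=4, bucket 4 nonempty → append to chain.
Final buckets:
0: 463 -> 67
1: —
2: 106
3: 681 -> 10 -> 87 -> 967
4: 695 -> 552
5: —
6: —
7: —
8: 674
9: —
10: —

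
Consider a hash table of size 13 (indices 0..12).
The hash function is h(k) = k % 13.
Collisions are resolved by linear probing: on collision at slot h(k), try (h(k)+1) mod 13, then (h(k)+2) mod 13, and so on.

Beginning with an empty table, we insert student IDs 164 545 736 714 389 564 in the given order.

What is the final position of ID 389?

164 hashes to 8; slot 8 is free => place at 8.
545 hashes to 12; slot 12 is free => place at 12.
736 hashes to 8; 8 taken => place at 9.
714 hashes to 12; 12 taken => place at 0.
389 hashes to 12; 12,0 taken => place at 1.
564 hashes to 5; slot 5 is free => place at 5.
Table: [714, 389, —, —, —, 564, —, —, 164, 736, —, —, 545]

1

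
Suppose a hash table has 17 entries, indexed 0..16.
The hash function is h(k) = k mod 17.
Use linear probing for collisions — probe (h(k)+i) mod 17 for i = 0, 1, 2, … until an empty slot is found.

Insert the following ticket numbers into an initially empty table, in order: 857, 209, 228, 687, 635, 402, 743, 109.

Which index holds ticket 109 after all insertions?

857 hashes to 7; slot 7 is free → place at 7.
209 hashes to 5; slot 5 is free → place at 5.
228 hashes to 7; 7 taken → place at 8.
687 hashes to 7; 7,8 taken → place at 9.
635 hashes to 6; slot 6 is free → place at 6.
402 hashes to 11; slot 11 is free → place at 11.
743 hashes to 12; slot 12 is free → place at 12.
109 hashes to 7; 7,8,9 taken → place at 10.
Table: [_, _, _, _, _, 209, 635, 857, 228, 687, 109, 402, 743, _, _, _, _]

10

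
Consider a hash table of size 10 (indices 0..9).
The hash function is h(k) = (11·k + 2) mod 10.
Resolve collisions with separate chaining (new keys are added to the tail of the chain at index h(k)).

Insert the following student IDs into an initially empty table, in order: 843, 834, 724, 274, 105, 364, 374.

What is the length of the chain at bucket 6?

Insert 843: h=5, bucket 5 empty -> new chain.
Insert 834: h=6, bucket 6 empty -> new chain.
Insert 724: h=6, bucket 6 nonempty -> append to chain.
Insert 274: h=6, bucket 6 nonempty -> append to chain.
Insert 105: h=7, bucket 7 empty -> new chain.
Insert 364: h=6, bucket 6 nonempty -> append to chain.
Insert 374: h=6, bucket 6 nonempty -> append to chain.
Final buckets:
0: .
1: .
2: .
3: .
4: .
5: 843
6: 834 -> 724 -> 274 -> 364 -> 374
7: 105
8: .
9: .

5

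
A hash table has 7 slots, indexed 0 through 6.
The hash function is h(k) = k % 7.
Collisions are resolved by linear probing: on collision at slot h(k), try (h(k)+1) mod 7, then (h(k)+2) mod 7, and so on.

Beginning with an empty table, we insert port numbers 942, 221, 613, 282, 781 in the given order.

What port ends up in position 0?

781

Insert 942: h=4, slot 4 empty -> index 4.
Insert 221: h=4, slot 4 occupied -> index 5.
Insert 613: h=4, slots 4,5 occupied -> index 6.
Insert 282: h=2, slot 2 empty -> index 2.
Insert 781: h=4, slots 4,5,6 occupied -> index 0.
Table: [781, ., 282, ., 942, 221, 613]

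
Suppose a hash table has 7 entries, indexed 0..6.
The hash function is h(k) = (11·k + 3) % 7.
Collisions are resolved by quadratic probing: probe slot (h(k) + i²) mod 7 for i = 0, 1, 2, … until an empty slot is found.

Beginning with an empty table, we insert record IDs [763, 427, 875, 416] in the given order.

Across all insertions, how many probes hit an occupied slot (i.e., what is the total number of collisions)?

Insert 763: h=3, slot 3 empty => index 3.
Insert 427: h=3, slot 3 occupied => index 4.
Insert 875: h=3, slots 3,4 occupied => index 0.
Insert 416: h=1, slot 1 empty => index 1.
Table: [875, 416, ∅, 763, 427, ∅, ∅]

3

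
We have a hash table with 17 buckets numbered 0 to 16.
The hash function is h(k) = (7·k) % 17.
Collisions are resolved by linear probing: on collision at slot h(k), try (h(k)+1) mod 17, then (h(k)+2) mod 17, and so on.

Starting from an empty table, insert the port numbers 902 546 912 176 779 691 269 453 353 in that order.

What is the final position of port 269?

15

Insert 902: h=7, slot 7 empty => index 7.
Insert 546: h=14, slot 14 empty => index 14.
Insert 912: h=9, slot 9 empty => index 9.
Insert 176: h=8, slot 8 empty => index 8.
Insert 779: h=13, slot 13 empty => index 13.
Insert 691: h=9, slot 9 occupied => index 10.
Insert 269: h=13, slots 13,14 occupied => index 15.
Insert 453: h=9, slots 9,10 occupied => index 11.
Insert 353: h=6, slot 6 empty => index 6.
Table: [_, _, _, _, _, _, 353, 902, 176, 912, 691, 453, _, 779, 546, 269, _]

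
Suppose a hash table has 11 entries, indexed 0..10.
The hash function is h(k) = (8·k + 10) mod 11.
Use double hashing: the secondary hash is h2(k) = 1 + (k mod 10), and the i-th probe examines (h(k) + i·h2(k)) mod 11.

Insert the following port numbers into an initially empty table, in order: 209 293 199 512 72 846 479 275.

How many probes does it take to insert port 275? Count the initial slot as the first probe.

209 hashes to 10; slot 10 is free => place at 10.
293 hashes to 0; slot 0 is free => place at 0.
199 hashes to 7; slot 7 is free => place at 7.
512 hashes to 3; slot 3 is free => place at 3.
72 hashes to 3, h2=3; 3 taken => place at 6.
846 hashes to 2; slot 2 is free => place at 2.
479 hashes to 3, h2=10; 3,2 taken => place at 1.
275 hashes to 10, h2=6; 10 taken => place at 5.
Table: [293, 479, 846, 512, -, 275, 72, 199, -, -, 209]

2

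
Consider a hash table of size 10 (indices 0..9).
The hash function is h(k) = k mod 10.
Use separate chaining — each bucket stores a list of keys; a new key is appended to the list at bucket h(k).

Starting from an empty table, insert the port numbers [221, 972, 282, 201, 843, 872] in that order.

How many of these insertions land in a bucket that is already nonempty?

221 -> bucket 1
972 -> bucket 2
282 -> bucket 2 (collision)
201 -> bucket 1 (collision)
843 -> bucket 3
872 -> bucket 2 (collision)
Final buckets:
0: .
1: 221 -> 201
2: 972 -> 282 -> 872
3: 843
4: .
5: .
6: .
7: .
8: .
9: .

3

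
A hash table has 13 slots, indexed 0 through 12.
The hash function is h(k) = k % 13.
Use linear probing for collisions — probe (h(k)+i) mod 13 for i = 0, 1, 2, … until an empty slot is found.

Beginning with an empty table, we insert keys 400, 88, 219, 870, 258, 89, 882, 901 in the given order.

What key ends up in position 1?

258

400: h=10 → slot 10
88: h=10, probe 10,11 → slot 11
219: h=11, probe 11,12 → slot 12
870: h=12, probe 12,0 → slot 0
258: h=11, probe 11,12,0,1 → slot 1
89: h=11, probe 11,12,0,1,2 → slot 2
882: h=11, probe 11,12,0,1,2,3 → slot 3
901: h=4 → slot 4
Table: [870, 258, 89, 882, 901, _, _, _, _, _, 400, 88, 219]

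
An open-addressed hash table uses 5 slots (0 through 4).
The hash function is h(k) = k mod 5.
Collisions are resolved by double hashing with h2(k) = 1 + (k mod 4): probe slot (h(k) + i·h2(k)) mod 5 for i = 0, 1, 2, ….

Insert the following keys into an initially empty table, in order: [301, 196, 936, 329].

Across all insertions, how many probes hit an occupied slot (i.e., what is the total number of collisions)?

301: h=1 => slot 1
196: h=1, h2=1, probe 1,2 => slot 2
936: h=1, h2=1, probe 1,2,3 => slot 3
329: h=4 => slot 4
Table: [., 301, 196, 936, 329]

3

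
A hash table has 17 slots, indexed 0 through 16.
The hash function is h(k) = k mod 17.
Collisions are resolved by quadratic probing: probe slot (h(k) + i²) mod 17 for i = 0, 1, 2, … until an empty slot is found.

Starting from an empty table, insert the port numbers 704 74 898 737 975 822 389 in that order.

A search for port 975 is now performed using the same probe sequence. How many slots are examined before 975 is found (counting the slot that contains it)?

704: h=7 → slot 7
74: h=6 → slot 6
898: h=14 → slot 14
737: h=6, probe 6,7,10 → slot 10
975: h=6, probe 6,7,10,15 → slot 15
822: h=6, probe 6,7,10,15,5 → slot 5
389: h=15, probe 15,16 → slot 16
Table: [∅, ∅, ∅, ∅, ∅, 822, 74, 704, ∅, ∅, 737, ∅, ∅, ∅, 898, 975, 389]
Lookup 975: h=6, probe 6,7,10,15 → found at 15.

4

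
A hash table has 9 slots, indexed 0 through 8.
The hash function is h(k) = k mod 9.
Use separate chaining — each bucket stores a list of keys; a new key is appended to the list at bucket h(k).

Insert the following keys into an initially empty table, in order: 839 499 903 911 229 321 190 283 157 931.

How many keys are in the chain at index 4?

5

839 -> bucket 2
499 -> bucket 4
903 -> bucket 3
911 -> bucket 2 (collision)
229 -> bucket 4 (collision)
321 -> bucket 6
190 -> bucket 1
283 -> bucket 4 (collision)
157 -> bucket 4 (collision)
931 -> bucket 4 (collision)
Final buckets:
0: —
1: 190
2: 839 -> 911
3: 903
4: 499 -> 229 -> 283 -> 157 -> 931
5: —
6: 321
7: —
8: —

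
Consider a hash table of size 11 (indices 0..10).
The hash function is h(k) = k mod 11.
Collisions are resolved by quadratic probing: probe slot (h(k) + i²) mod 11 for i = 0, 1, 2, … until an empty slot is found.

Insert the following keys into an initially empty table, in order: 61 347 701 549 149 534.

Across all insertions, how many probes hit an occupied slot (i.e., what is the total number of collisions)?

Insert 61: h=6, slot 6 empty → index 6.
Insert 347: h=6, slot 6 occupied → index 7.
Insert 701: h=8, slot 8 empty → index 8.
Insert 549: h=10, slot 10 empty → index 10.
Insert 149: h=6, slots 6,7,10 occupied → index 4.
Insert 534: h=6, slots 6,7,10,4 occupied → index 0.
Table: [534, ∅, ∅, ∅, 149, ∅, 61, 347, 701, ∅, 549]

8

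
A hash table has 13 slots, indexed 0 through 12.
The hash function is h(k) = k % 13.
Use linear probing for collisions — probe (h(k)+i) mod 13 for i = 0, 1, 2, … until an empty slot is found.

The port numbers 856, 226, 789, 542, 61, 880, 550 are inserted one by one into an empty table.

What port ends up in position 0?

Insert 856: h=11, slot 11 empty => index 11.
Insert 226: h=5, slot 5 empty => index 5.
Insert 789: h=9, slot 9 empty => index 9.
Insert 542: h=9, slot 9 occupied => index 10.
Insert 61: h=9, slots 9,10,11 occupied => index 12.
Insert 880: h=9, slots 9,10,11,12 occupied => index 0.
Insert 550: h=4, slot 4 empty => index 4.
Table: [880, _, _, _, 550, 226, _, _, _, 789, 542, 856, 61]

880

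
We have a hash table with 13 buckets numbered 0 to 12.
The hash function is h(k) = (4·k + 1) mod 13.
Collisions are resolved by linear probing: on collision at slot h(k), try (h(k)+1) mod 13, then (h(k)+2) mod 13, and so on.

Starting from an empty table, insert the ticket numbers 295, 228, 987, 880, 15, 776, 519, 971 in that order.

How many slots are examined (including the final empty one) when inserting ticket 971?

295: h=11 → slot 11
228: h=3 → slot 3
987: h=10 → slot 10
880: h=11, probe 11,12 → slot 12
15: h=9 → slot 9
776: h=11, probe 11,12,0 → slot 0
519: h=10, probe 10,11,12,0,1 → slot 1
971: h=11, probe 11,12,0,1,2 → slot 2
Table: [776, 519, 971, 228, -, -, -, -, -, 15, 987, 295, 880]

5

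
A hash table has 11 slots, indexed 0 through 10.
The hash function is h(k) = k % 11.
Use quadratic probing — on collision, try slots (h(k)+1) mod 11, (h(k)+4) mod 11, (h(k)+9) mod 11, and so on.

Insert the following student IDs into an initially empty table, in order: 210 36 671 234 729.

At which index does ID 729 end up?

210 hashes to 1; slot 1 is free -> place at 1.
36 hashes to 3; slot 3 is free -> place at 3.
671 hashes to 0; slot 0 is free -> place at 0.
234 hashes to 3; 3 taken -> place at 4.
729 hashes to 3; 3,4 taken -> place at 7.
Table: [671, 210, ., 36, 234, ., ., 729, ., ., .]

7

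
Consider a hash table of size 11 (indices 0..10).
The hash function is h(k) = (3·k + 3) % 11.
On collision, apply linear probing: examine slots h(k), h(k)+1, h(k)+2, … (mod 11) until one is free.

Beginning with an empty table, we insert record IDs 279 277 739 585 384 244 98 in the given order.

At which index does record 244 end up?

279 hashes to 4; slot 4 is free -> place at 4.
277 hashes to 9; slot 9 is free -> place at 9.
739 hashes to 9; 9 taken -> place at 10.
585 hashes to 9; 9,10 taken -> place at 0.
384 hashes to 0; 0 taken -> place at 1.
244 hashes to 9; 9,10,0,1 taken -> place at 2.
98 hashes to 0; 0,1,2 taken -> place at 3.
Table: [585, 384, 244, 98, 279, —, —, —, —, 277, 739]

2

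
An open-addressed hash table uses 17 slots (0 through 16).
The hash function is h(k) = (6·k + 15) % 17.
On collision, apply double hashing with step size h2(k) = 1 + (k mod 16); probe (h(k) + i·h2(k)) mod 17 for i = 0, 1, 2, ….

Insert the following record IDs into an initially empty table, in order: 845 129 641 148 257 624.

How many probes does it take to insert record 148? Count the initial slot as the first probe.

3

Insert 845: h=2, slot 2 empty => index 2.
Insert 129: h=7, slot 7 empty => index 7.
Insert 641: h=2, h2=2, slot 2 occupied => index 4.
Insert 148: h=2, h2=5, slots 2,7 occupied => index 12.
Insert 257: h=10, slot 10 empty => index 10.
Insert 624: h=2, h2=1, slot 2 occupied => index 3.
Table: [—, —, 845, 624, 641, —, —, 129, —, —, 257, —, 148, —, —, —, —]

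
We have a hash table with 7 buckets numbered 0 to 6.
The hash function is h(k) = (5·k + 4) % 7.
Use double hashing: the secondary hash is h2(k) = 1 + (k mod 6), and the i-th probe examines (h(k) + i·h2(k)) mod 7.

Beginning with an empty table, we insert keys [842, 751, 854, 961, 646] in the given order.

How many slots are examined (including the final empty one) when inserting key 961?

4

842: h=0 -> slot 0
751: h=0, h2=2, probe 0,2 -> slot 2
854: h=4 -> slot 4
961: h=0, h2=2, probe 0,2,4,6 -> slot 6
646: h=0, h2=5, probe 0,5 -> slot 5
Table: [842, _, 751, _, 854, 646, 961]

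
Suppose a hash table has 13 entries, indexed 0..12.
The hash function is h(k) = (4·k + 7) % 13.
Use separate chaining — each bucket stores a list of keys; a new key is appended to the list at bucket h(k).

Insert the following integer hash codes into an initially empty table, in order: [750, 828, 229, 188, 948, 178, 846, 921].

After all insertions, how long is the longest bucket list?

3

750 → bucket 4
828 → bucket 4 (collision)
229 → bucket 0
188 → bucket 5
948 → bucket 3
178 → bucket 4 (collision)
846 → bucket 11
921 → bucket 12
Final buckets:
0: 229
1: -
2: -
3: 948
4: 750 -> 828 -> 178
5: 188
6: -
7: -
8: -
9: -
10: -
11: 846
12: 921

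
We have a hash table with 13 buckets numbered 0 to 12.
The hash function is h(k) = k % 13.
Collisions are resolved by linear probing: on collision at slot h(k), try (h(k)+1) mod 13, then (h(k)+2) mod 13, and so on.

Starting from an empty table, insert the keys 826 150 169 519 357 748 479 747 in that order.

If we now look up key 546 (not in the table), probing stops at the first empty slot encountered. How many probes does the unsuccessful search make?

826 hashes to 7; slot 7 is free -> place at 7.
150 hashes to 7; 7 taken -> place at 8.
169 hashes to 0; slot 0 is free -> place at 0.
519 hashes to 12; slot 12 is free -> place at 12.
357 hashes to 6; slot 6 is free -> place at 6.
748 hashes to 7; 7,8 taken -> place at 9.
479 hashes to 11; slot 11 is free -> place at 11.
747 hashes to 6; 6,7,8,9 taken -> place at 10.
Table: [169, ., ., ., ., ., 357, 826, 150, 748, 747, 479, 519]
Lookup 546: h=0, probe 0,1 → slot 1 empty, not found.

2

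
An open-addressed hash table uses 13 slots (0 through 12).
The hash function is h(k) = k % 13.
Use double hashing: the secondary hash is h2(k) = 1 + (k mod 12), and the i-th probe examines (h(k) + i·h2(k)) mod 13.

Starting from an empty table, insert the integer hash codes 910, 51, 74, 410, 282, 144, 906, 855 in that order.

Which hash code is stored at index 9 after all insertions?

910: h=0 -> slot 0
51: h=12 -> slot 12
74: h=9 -> slot 9
410: h=7 -> slot 7
282: h=9, h2=7, probe 9,3 -> slot 3
144: h=1 -> slot 1
906: h=9, h2=7, probe 9,3,10 -> slot 10
855: h=10, h2=4, probe 10,1,5 -> slot 5
Table: [910, 144, —, 282, —, 855, —, 410, —, 74, 906, —, 51]

74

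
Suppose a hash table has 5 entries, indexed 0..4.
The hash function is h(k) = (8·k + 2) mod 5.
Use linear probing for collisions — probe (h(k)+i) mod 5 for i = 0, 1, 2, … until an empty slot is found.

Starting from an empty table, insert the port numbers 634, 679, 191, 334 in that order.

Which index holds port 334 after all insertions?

2

634 hashes to 4; slot 4 is free -> place at 4.
679 hashes to 4; 4 taken -> place at 0.
191 hashes to 0; 0 taken -> place at 1.
334 hashes to 4; 4,0,1 taken -> place at 2.
Table: [679, 191, 334, —, 634]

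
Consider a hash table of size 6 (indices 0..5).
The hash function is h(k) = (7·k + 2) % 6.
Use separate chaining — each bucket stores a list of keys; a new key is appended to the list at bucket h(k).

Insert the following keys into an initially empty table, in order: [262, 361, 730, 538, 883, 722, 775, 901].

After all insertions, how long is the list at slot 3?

262 -> bucket 0
361 -> bucket 3
730 -> bucket 0 (collision)
538 -> bucket 0 (collision)
883 -> bucket 3 (collision)
722 -> bucket 4
775 -> bucket 3 (collision)
901 -> bucket 3 (collision)
Final buckets:
0: 262 -> 730 -> 538
1: .
2: .
3: 361 -> 883 -> 775 -> 901
4: 722
5: .

4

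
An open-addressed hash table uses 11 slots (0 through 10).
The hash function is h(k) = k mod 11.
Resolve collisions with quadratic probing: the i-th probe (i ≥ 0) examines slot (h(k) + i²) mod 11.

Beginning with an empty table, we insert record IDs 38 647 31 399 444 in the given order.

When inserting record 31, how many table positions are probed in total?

2

Insert 38: h=5, slot 5 empty → index 5.
Insert 647: h=9, slot 9 empty → index 9.
Insert 31: h=9, slot 9 occupied → index 10.
Insert 399: h=3, slot 3 empty → index 3.
Insert 444: h=4, slot 4 empty → index 4.
Table: [_, _, _, 399, 444, 38, _, _, _, 647, 31]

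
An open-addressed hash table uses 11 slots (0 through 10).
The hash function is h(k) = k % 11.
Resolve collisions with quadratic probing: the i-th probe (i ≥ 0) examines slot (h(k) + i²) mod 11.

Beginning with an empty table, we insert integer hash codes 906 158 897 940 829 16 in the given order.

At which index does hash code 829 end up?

8

906 hashes to 4; slot 4 is free -> place at 4.
158 hashes to 4; 4 taken -> place at 5.
897 hashes to 6; slot 6 is free -> place at 6.
940 hashes to 5; 5,6 taken -> place at 9.
829 hashes to 4; 4,5 taken -> place at 8.
16 hashes to 5; 5,6,9 taken -> place at 3.
Table: [., ., ., 16, 906, 158, 897, ., 829, 940, .]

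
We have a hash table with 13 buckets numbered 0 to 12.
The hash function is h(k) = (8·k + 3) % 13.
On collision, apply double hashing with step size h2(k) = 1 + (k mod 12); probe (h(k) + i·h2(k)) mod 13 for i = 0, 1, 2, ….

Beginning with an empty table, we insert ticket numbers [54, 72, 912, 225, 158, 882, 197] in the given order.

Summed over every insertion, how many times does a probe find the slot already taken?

54: h=6 -> slot 6
72: h=7 -> slot 7
912: h=6, h2=1, probe 6,7,8 -> slot 8
225: h=9 -> slot 9
158: h=6, h2=3, probe 6,9,12 -> slot 12
882: h=0 -> slot 0
197: h=6, h2=6, probe 6,12,5 -> slot 5
Table: [882, _, _, _, _, 197, 54, 72, 912, 225, _, _, 158]

6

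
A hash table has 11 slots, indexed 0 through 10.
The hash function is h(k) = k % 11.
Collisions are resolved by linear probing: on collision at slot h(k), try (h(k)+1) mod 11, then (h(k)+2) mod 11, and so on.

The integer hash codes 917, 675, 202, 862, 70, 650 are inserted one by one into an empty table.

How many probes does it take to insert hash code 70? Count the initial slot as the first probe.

917 hashes to 4; slot 4 is free -> place at 4.
675 hashes to 4; 4 taken -> place at 5.
202 hashes to 4; 4,5 taken -> place at 6.
862 hashes to 4; 4,5,6 taken -> place at 7.
70 hashes to 4; 4,5,6,7 taken -> place at 8.
650 hashes to 1; slot 1 is free -> place at 1.
Table: [—, 650, —, —, 917, 675, 202, 862, 70, —, —]

5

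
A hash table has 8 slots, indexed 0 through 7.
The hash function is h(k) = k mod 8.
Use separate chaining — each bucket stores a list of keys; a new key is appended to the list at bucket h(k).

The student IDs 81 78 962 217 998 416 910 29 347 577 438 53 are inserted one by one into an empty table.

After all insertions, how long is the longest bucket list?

81 -> bucket 1
78 -> bucket 6
962 -> bucket 2
217 -> bucket 1 (collision)
998 -> bucket 6 (collision)
416 -> bucket 0
910 -> bucket 6 (collision)
29 -> bucket 5
347 -> bucket 3
577 -> bucket 1 (collision)
438 -> bucket 6 (collision)
53 -> bucket 5 (collision)
Final buckets:
0: 416
1: 81 -> 217 -> 577
2: 962
3: 347
4: _
5: 29 -> 53
6: 78 -> 998 -> 910 -> 438
7: _

4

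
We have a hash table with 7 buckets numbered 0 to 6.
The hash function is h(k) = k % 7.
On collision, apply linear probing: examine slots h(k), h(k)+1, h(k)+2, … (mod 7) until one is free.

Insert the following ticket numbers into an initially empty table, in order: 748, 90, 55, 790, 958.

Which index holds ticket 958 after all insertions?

Insert 748: h=6, slot 6 empty -> index 6.
Insert 90: h=6, slot 6 occupied -> index 0.
Insert 55: h=6, slots 6,0 occupied -> index 1.
Insert 790: h=6, slots 6,0,1 occupied -> index 2.
Insert 958: h=6, slots 6,0,1,2 occupied -> index 3.
Table: [90, 55, 790, 958, _, _, 748]

3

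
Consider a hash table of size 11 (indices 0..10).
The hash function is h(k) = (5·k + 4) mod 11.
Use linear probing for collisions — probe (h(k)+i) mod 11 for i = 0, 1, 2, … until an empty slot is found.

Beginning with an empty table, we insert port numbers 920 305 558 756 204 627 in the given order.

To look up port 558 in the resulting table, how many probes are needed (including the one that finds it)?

2

Insert 920: h=6, slot 6 empty -> index 6.
Insert 305: h=0, slot 0 empty -> index 0.
Insert 558: h=0, slot 0 occupied -> index 1.
Insert 756: h=0, slots 0,1 occupied -> index 2.
Insert 204: h=1, slots 1,2 occupied -> index 3.
Insert 627: h=4, slot 4 empty -> index 4.
Table: [305, 558, 756, 204, 627, ., 920, ., ., ., .]
Lookup 558: h=0, probe 0,1 → found at 1.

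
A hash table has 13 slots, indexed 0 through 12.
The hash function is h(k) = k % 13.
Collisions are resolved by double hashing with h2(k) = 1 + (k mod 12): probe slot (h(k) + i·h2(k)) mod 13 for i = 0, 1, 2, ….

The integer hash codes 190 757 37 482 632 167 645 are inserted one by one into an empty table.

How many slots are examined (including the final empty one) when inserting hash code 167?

2

190: h=8 -> slot 8
757: h=3 -> slot 3
37: h=11 -> slot 11
482: h=1 -> slot 1
632: h=8, h2=9, probe 8,4 -> slot 4
167: h=11, h2=12, probe 11,10 -> slot 10
645: h=8, h2=10, probe 8,5 -> slot 5
Table: [—, 482, —, 757, 632, 645, —, —, 190, —, 167, 37, —]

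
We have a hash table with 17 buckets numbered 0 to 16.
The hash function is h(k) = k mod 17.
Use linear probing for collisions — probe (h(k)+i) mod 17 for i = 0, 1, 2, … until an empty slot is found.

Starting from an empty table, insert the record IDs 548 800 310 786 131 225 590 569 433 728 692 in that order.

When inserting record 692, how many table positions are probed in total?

4

548 hashes to 4; slot 4 is free → place at 4.
800 hashes to 1; slot 1 is free → place at 1.
310 hashes to 4; 4 taken → place at 5.
786 hashes to 4; 4,5 taken → place at 6.
131 hashes to 12; slot 12 is free → place at 12.
225 hashes to 4; 4,5,6 taken → place at 7.
590 hashes to 12; 12 taken → place at 13.
569 hashes to 8; slot 8 is free → place at 8.
433 hashes to 8; 8 taken → place at 9.
728 hashes to 14; slot 14 is free → place at 14.
692 hashes to 12; 12,13,14 taken → place at 15.
Table: [∅, 800, ∅, ∅, 548, 310, 786, 225, 569, 433, ∅, ∅, 131, 590, 728, 692, ∅]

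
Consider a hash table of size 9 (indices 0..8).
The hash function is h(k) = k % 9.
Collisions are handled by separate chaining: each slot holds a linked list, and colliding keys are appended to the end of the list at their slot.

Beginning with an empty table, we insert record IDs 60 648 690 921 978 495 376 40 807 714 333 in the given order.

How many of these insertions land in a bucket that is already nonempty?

60 -> bucket 6
648 -> bucket 0
690 -> bucket 6 (collision)
921 -> bucket 3
978 -> bucket 6 (collision)
495 -> bucket 0 (collision)
376 -> bucket 7
40 -> bucket 4
807 -> bucket 6 (collision)
714 -> bucket 3 (collision)
333 -> bucket 0 (collision)
Final buckets:
0: 648 -> 495 -> 333
1: .
2: .
3: 921 -> 714
4: 40
5: .
6: 60 -> 690 -> 978 -> 807
7: 376
8: .

6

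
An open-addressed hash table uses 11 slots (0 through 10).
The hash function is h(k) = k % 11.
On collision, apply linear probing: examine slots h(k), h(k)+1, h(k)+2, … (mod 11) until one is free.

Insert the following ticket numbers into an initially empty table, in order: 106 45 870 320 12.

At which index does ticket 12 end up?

4

106: h=7 → slot 7
45: h=1 → slot 1
870: h=1, probe 1,2 → slot 2
320: h=1, probe 1,2,3 → slot 3
12: h=1, probe 1,2,3,4 → slot 4
Table: [_, 45, 870, 320, 12, _, _, 106, _, _, _]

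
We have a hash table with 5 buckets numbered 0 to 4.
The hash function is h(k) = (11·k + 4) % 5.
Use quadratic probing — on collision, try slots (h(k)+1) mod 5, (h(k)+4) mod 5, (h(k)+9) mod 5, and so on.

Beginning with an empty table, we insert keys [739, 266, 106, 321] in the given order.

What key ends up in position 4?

739 hashes to 3; slot 3 is free => place at 3.
266 hashes to 0; slot 0 is free => place at 0.
106 hashes to 0; 0 taken => place at 1.
321 hashes to 0; 0,1 taken => place at 4.
Table: [266, 106, ., 739, 321]

321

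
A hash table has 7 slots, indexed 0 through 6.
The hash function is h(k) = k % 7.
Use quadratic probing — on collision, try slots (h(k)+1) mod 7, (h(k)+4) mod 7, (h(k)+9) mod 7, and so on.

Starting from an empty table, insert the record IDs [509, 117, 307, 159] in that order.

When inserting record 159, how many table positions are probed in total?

3

509 hashes to 5; slot 5 is free → place at 5.
117 hashes to 5; 5 taken → place at 6.
307 hashes to 6; 6 taken → place at 0.
159 hashes to 5; 5,6 taken → place at 2.
Table: [307, ., 159, ., ., 509, 117]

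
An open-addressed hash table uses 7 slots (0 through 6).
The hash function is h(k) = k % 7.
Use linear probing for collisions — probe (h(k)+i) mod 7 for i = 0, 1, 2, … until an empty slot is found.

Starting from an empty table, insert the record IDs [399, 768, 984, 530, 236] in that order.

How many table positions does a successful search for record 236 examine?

399: h=0 → slot 0
768: h=5 → slot 5
984: h=4 → slot 4
530: h=5, probe 5,6 → slot 6
236: h=5, probe 5,6,0,1 → slot 1
Table: [399, 236, ∅, ∅, 984, 768, 530]
Lookup 236: h=5, probe 5,6,0,1 → found at 1.

4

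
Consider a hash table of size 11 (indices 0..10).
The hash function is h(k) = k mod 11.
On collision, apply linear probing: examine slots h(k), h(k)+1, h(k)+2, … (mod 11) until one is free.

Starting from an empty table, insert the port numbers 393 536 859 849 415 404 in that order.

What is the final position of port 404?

0

Insert 393: h=8, slot 8 empty -> index 8.
Insert 536: h=8, slot 8 occupied -> index 9.
Insert 859: h=1, slot 1 empty -> index 1.
Insert 849: h=2, slot 2 empty -> index 2.
Insert 415: h=8, slots 8,9 occupied -> index 10.
Insert 404: h=8, slots 8,9,10 occupied -> index 0.
Table: [404, 859, 849, ∅, ∅, ∅, ∅, ∅, 393, 536, 415]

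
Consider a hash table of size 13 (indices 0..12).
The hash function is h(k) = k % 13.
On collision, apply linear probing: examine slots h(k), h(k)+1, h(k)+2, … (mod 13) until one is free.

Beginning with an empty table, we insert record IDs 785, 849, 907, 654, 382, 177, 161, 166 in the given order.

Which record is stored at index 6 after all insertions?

654

785: h=5 → slot 5
849: h=4 → slot 4
907: h=10 → slot 10
654: h=4, probe 4,5,6 → slot 6
382: h=5, probe 5,6,7 → slot 7
177: h=8 → slot 8
161: h=5, probe 5,6,7,8,9 → slot 9
166: h=10, probe 10,11 → slot 11
Table: [—, —, —, —, 849, 785, 654, 382, 177, 161, 907, 166, —]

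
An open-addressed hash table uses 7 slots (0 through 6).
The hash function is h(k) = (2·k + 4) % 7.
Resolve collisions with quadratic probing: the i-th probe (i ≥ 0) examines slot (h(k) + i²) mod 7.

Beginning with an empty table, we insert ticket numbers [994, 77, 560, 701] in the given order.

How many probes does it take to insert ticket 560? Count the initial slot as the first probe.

Insert 994: h=4, slot 4 empty -> index 4.
Insert 77: h=4, slot 4 occupied -> index 5.
Insert 560: h=4, slots 4,5 occupied -> index 1.
Insert 701: h=6, slot 6 empty -> index 6.
Table: [-, 560, -, -, 994, 77, 701]

3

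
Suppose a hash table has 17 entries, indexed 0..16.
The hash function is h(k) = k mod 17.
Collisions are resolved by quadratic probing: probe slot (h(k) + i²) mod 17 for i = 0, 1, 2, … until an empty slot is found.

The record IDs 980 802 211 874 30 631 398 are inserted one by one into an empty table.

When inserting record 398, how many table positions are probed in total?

Insert 980: h=11, slot 11 empty -> index 11.
Insert 802: h=3, slot 3 empty -> index 3.
Insert 211: h=7, slot 7 empty -> index 7.
Insert 874: h=7, slot 7 occupied -> index 8.
Insert 30: h=13, slot 13 empty -> index 13.
Insert 631: h=2, slot 2 empty -> index 2.
Insert 398: h=7, slots 7,8,11 occupied -> index 16.
Table: [., ., 631, 802, ., ., ., 211, 874, ., ., 980, ., 30, ., ., 398]

4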